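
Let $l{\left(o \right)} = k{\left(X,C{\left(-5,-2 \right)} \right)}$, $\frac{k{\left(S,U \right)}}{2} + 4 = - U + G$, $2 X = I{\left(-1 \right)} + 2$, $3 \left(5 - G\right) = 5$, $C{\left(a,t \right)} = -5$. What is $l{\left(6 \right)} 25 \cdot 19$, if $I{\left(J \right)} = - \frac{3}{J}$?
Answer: $\frac{12350}{3} \approx 4116.7$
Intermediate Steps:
$G = \frac{10}{3}$ ($G = 5 - \frac{5}{3} = \frac{10}{3} \approx 3.3333$)
$X = \frac{5}{2}$ ($X = \frac{- \frac{3}{-1} + 2}{2} = \frac{\left(-3\right) \left(-1\right) + 2}{2} = \frac{3 + 2}{2} = \frac{1}{2} \cdot 5 = \frac{5}{2} \approx 2.5$)
$k{\left(S,U \right)} = - \frac{4}{3} - 2 U$ ($k{\left(S,U \right)} = -8 + 2 \left(- U + \frac{10}{3}\right) = -8 + 2 \left(\frac{10}{3} - U\right) = -8 - \left(- \frac{20}{3} + 2 U\right) = - \frac{4}{3} - 2 U$)
$l{\left(o \right)} = \frac{26}{3}$ ($l{\left(o \right)} = - \frac{4}{3} - -10 = - \frac{4}{3} + 10 = \frac{26}{3}$)
$l{\left(6 \right)} 25 \cdot 19 = \frac{26}{3} \cdot 25 \cdot 19 = \frac{650}{3} \cdot 19 = \frac{12350}{3}$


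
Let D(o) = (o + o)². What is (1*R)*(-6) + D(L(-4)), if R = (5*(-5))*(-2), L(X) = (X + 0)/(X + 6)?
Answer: -284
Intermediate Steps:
L(X) = X/(6 + X)
D(o) = 4*o² (D(o) = (2*o)² = 4*o²)
R = 50 (R = -25*(-2) = 50)
(1*R)*(-6) + D(L(-4)) = (1*50)*(-6) + 4*(-4/(6 - 4))² = 50*(-6) + 4*(-4/2)² = -300 + 4*(-4*½)² = -300 + 4*(-2)² = -300 + 4*4 = -300 + 16 = -284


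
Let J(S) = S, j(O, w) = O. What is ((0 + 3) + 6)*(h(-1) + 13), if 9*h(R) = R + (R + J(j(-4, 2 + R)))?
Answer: 111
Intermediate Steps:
h(R) = -4/9 + 2*R/9 (h(R) = (R + (R - 4))/9 = (R + (-4 + R))/9 = (-4 + 2*R)/9 = -4/9 + 2*R/9)
((0 + 3) + 6)*(h(-1) + 13) = ((0 + 3) + 6)*((-4/9 + (2/9)*(-1)) + 13) = (3 + 6)*((-4/9 - 2/9) + 13) = 9*(-⅔ + 13) = 9*(37/3) = 111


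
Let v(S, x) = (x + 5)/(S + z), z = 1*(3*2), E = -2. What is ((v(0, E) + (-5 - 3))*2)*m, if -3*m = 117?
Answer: 585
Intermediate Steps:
m = -39 (m = -⅓*117 = -39)
z = 6 (z = 1*6 = 6)
v(S, x) = (5 + x)/(6 + S) (v(S, x) = (x + 5)/(S + 6) = (5 + x)/(6 + S))
((v(0, E) + (-5 - 3))*2)*m = (((5 - 2)/(6 + 0) + (-5 - 3))*2)*(-39) = ((3/6 - 8)*2)*(-39) = (((⅙)*3 - 8)*2)*(-39) = ((½ - 8)*2)*(-39) = -15/2*2*(-39) = -15*(-39) = 585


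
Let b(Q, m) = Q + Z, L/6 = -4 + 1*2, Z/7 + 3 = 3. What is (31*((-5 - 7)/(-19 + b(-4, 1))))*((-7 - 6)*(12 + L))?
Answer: 0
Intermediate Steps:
Z = 0 (Z = -21 + 7*3 = -21 + 21 = 0)
L = -12 (L = 6*(-4 + 1*2) = 6*(-4 + 2) = 6*(-2) = -12)
b(Q, m) = Q (b(Q, m) = Q + 0 = Q)
(31*((-5 - 7)/(-19 + b(-4, 1))))*((-7 - 6)*(12 + L)) = (31*((-5 - 7)/(-19 - 4)))*((-7 - 6)*(12 - 12)) = (31*(-12/(-23)))*(-13*0) = (31*(-12*(-1/23)))*0 = (31*(12/23))*0 = (372/23)*0 = 0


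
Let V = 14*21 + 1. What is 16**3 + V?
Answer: 4391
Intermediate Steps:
V = 295 (V = 294 + 1 = 295)
16**3 + V = 16**3 + 295 = 4096 + 295 = 4391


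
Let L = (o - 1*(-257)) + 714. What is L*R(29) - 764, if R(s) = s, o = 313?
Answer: 36472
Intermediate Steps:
L = 1284 (L = (313 - 1*(-257)) + 714 = (313 + 257) + 714 = 570 + 714 = 1284)
L*R(29) - 764 = 1284*29 - 764 = 37236 - 764 = 36472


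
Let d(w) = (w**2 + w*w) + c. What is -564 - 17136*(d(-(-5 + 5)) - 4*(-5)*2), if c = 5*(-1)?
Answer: -600324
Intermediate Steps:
c = -5
d(w) = -5 + 2*w**2 (d(w) = (w**2 + w*w) - 5 = (w**2 + w**2) - 5 = 2*w**2 - 5 = -5 + 2*w**2)
-564 - 17136*(d(-(-5 + 5)) - 4*(-5)*2) = -564 - 17136*((-5 + 2*(-(-5 + 5))**2) - 4*(-5)*2) = -564 - 17136*((-5 + 2*(-1*0)**2) + 20*2) = -564 - 17136*((-5 + 2*0**2) + 40) = -564 - 17136*((-5 + 2*0) + 40) = -564 - 17136*((-5 + 0) + 40) = -564 - 17136*(-5 + 40) = -564 - 17136*35 = -564 - 1428*420 = -564 - 599760 = -600324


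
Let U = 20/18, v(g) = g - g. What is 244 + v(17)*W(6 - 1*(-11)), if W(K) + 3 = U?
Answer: 244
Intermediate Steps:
v(g) = 0
U = 10/9 (U = 20*(1/18) = 10/9 ≈ 1.1111)
W(K) = -17/9 (W(K) = -3 + 10/9 = -17/9)
244 + v(17)*W(6 - 1*(-11)) = 244 + 0*(-17/9) = 244 + 0 = 244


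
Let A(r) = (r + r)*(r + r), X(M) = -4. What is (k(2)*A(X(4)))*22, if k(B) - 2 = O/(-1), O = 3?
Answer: -1408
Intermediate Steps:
A(r) = 4*r² (A(r) = (2*r)*(2*r) = 4*r²)
k(B) = -1 (k(B) = 2 + 3/(-1) = 2 + 3*(-1) = 2 - 3 = -1)
(k(2)*A(X(4)))*22 = -4*(-4)²*22 = -4*16*22 = -1*64*22 = -64*22 = -1408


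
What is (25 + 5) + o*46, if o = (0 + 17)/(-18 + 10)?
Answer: -271/4 ≈ -67.750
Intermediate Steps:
o = -17/8 (o = 17/(-8) = 17*(-1/8) = -17/8 ≈ -2.1250)
(25 + 5) + o*46 = (25 + 5) - 17/8*46 = 30 - 391/4 = -271/4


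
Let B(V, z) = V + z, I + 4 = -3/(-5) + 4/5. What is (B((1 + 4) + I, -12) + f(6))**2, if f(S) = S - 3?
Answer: 1089/25 ≈ 43.560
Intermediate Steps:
f(S) = -3 + S
I = -13/5 (I = -4 + (-3/(-5) + 4/5) = -4 + (-3*(-1/5) + 4*(1/5)) = -4 + (3/5 + 4/5) = -4 + 7/5 = -13/5 ≈ -2.6000)
(B((1 + 4) + I, -12) + f(6))**2 = ((((1 + 4) - 13/5) - 12) + (-3 + 6))**2 = (((5 - 13/5) - 12) + 3)**2 = ((12/5 - 12) + 3)**2 = (-48/5 + 3)**2 = (-33/5)**2 = 1089/25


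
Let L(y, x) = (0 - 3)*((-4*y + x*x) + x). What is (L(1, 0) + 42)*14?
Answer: 756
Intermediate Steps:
L(y, x) = -3*x - 3*x² + 12*y (L(y, x) = -3*((-4*y + x²) + x) = -3*((x² - 4*y) + x) = -3*(x + x² - 4*y) = -3*x - 3*x² + 12*y)
(L(1, 0) + 42)*14 = ((-3*0 - 3*0² + 12*1) + 42)*14 = ((0 - 3*0 + 12) + 42)*14 = ((0 + 0 + 12) + 42)*14 = (12 + 42)*14 = 54*14 = 756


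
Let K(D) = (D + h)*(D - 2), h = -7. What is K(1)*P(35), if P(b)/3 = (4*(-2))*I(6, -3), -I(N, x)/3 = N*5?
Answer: 12960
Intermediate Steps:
I(N, x) = -15*N (I(N, x) = -3*N*5 = -15*N)
K(D) = (-7 + D)*(-2 + D) (K(D) = (D - 7)*(D - 2) = (-7 + D)*(-2 + D))
P(b) = 2160 (P(b) = 3*((4*(-2))*(-15*6)) = 3*(-8*(-90)) = 3*720 = 2160)
K(1)*P(35) = (14 + 1**2 - 9*1)*2160 = (14 + 1 - 9)*2160 = 6*2160 = 12960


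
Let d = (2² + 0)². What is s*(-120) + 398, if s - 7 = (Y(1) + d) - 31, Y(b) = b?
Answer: 1238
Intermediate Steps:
d = 16 (d = (4 + 0)² = 4² = 16)
s = -7 (s = 7 + ((1 + 16) - 31) = 7 + (17 - 31) = 7 - 14 = -7)
s*(-120) + 398 = -7*(-120) + 398 = 840 + 398 = 1238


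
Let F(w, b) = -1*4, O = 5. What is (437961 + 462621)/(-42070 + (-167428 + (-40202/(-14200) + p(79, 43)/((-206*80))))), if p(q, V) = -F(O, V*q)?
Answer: -1317191233200/306407634349 ≈ -4.2988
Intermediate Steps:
F(w, b) = -4
p(q, V) = 4 (p(q, V) = -1*(-4) = 4)
(437961 + 462621)/(-42070 + (-167428 + (-40202/(-14200) + p(79, 43)/((-206*80))))) = (437961 + 462621)/(-42070 + (-167428 + (-40202/(-14200) + 4/((-206*80))))) = 900582/(-42070 + (-167428 + (-40202*(-1/14200) + 4/(-16480)))) = 900582/(-42070 + (-167428 + (20101/7100 + 4*(-1/16480)))) = 900582/(-42070 + (-167428 + (20101/7100 - 1/4120))) = 900582/(-42070 + (-167428 + 4140451/1462600)) = 900582/(-42070 - 244876052349/1462600) = 900582/(-306407634349/1462600) = 900582*(-1462600/306407634349) = -1317191233200/306407634349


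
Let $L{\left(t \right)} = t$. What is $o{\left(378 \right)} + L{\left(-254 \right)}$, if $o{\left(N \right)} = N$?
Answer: $124$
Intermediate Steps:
$o{\left(378 \right)} + L{\left(-254 \right)} = 378 - 254 = 124$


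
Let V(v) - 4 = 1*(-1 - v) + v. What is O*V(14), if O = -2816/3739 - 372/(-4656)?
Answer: -2930097/1450732 ≈ -2.0197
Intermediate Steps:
V(v) = 3 (V(v) = 4 + (1*(-1 - v) + v) = 4 + ((-1 - v) + v) = 4 - 1 = 3)
O = -976699/1450732 (O = -2816*1/3739 - 372*(-1/4656) = -2816/3739 + 31/388 = -976699/1450732 ≈ -0.67325)
O*V(14) = -976699/1450732*3 = -2930097/1450732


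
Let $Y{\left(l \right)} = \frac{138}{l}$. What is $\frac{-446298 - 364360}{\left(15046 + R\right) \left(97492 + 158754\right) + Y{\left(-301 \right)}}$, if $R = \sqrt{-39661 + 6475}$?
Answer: $- \frac{70792756815232699681}{336738648159187910303515} + \frac{4705088184477667 i \sqrt{33186}}{336738648159187910303515} \approx -0.00021023 + 2.5454 \cdot 10^{-6} i$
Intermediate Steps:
$R = i \sqrt{33186}$ ($R = \sqrt{-33186} = i \sqrt{33186} \approx 182.17 i$)
$\frac{-446298 - 364360}{\left(15046 + R\right) \left(97492 + 158754\right) + Y{\left(-301 \right)}} = \frac{-446298 - 364360}{\left(15046 + i \sqrt{33186}\right) \left(97492 + 158754\right) + \frac{138}{-301}} = - \frac{810658}{\left(15046 + i \sqrt{33186}\right) 256246 + 138 \left(- \frac{1}{301}\right)} = - \frac{810658}{\left(3855477316 + 256246 i \sqrt{33186}\right) - \frac{138}{301}} = - \frac{810658}{\frac{1160498671978}{301} + 256246 i \sqrt{33186}}$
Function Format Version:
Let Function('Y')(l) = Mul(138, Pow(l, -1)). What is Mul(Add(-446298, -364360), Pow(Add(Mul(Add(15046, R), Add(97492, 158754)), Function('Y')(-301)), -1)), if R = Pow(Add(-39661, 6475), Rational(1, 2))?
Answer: Add(Rational(-70792756815232699681, 336738648159187910303515), Mul(Rational(4705088184477667, 336738648159187910303515), I, Pow(33186, Rational(1, 2)))) ≈ Add(-0.00021023, Mul(2.5454e-6, I))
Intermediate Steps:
R = Mul(I, Pow(33186, Rational(1, 2))) (R = Pow(-33186, Rational(1, 2)) = Mul(I, Pow(33186, Rational(1, 2))) ≈ Mul(182.17, I))
Mul(Add(-446298, -364360), Pow(Add(Mul(Add(15046, R), Add(97492, 158754)), Function('Y')(-301)), -1)) = Mul(Add(-446298, -364360), Pow(Add(Mul(Add(15046, Mul(I, Pow(33186, Rational(1, 2)))), Add(97492, 158754)), Mul(138, Pow(-301, -1))), -1)) = Mul(-810658, Pow(Add(Mul(Add(15046, Mul(I, Pow(33186, Rational(1, 2)))), 256246), Mul(138, Rational(-1, 301))), -1)) = Mul(-810658, Pow(Add(Add(3855477316, Mul(256246, I, Pow(33186, Rational(1, 2)))), Rational(-138, 301)), -1)) = Mul(-810658, Pow(Add(Rational(1160498671978, 301), Mul(256246, I, Pow(33186, Rational(1, 2)))), -1))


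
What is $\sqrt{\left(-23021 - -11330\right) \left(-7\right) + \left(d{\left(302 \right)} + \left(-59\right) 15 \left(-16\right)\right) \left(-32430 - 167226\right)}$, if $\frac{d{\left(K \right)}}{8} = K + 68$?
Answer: $3 i \sqrt{379780987} \approx 58464.0 i$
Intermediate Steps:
$d{\left(K \right)} = 544 + 8 K$ ($d{\left(K \right)} = 8 \left(K + 68\right) = 8 \left(68 + K\right) = 544 + 8 K$)
$\sqrt{\left(-23021 - -11330\right) \left(-7\right) + \left(d{\left(302 \right)} + \left(-59\right) 15 \left(-16\right)\right) \left(-32430 - 167226\right)} = \sqrt{\left(-23021 - -11330\right) \left(-7\right) + \left(\left(544 + 8 \cdot 302\right) + \left(-59\right) 15 \left(-16\right)\right) \left(-32430 - 167226\right)} = \sqrt{\left(-23021 + 11330\right) \left(-7\right) + \left(\left(544 + 2416\right) - -14160\right) \left(-199656\right)} = \sqrt{\left(-11691\right) \left(-7\right) + \left(2960 + 14160\right) \left(-199656\right)} = \sqrt{81837 + 17120 \left(-199656\right)} = \sqrt{81837 - 3418110720} = \sqrt{-3418028883} = 3 i \sqrt{379780987}$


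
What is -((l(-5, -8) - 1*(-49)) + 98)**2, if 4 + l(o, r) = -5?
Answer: -19044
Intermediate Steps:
l(o, r) = -9 (l(o, r) = -4 - 5 = -9)
-((l(-5, -8) - 1*(-49)) + 98)**2 = -((-9 - 1*(-49)) + 98)**2 = -((-9 + 49) + 98)**2 = -(40 + 98)**2 = -1*138**2 = -1*19044 = -19044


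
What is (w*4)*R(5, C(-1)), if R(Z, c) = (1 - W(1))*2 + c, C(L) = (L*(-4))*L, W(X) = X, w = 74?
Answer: -1184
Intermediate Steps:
C(L) = -4*L² (C(L) = (-4*L)*L = -4*L²)
R(Z, c) = c (R(Z, c) = (1 - 1*1)*2 + c = (1 - 1)*2 + c = 0*2 + c = 0 + c = c)
(w*4)*R(5, C(-1)) = (74*4)*(-4*(-1)²) = 296*(-4*1) = 296*(-4) = -1184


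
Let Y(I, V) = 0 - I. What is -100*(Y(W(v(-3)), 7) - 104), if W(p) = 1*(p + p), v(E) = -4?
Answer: 9600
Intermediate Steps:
W(p) = 2*p (W(p) = 1*(2*p) = 2*p)
Y(I, V) = -I
-100*(Y(W(v(-3)), 7) - 104) = -100*(-2*(-4) - 104) = -100*(-1*(-8) - 104) = -100*(8 - 104) = -100*(-96) = 9600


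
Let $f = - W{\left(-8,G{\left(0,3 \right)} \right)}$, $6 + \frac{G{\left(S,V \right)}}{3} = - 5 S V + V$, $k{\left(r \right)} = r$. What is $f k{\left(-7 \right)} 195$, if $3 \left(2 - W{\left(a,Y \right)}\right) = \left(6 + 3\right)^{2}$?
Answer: $-34125$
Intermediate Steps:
$G{\left(S,V \right)} = -18 + 3 V - 15 S V$ ($G{\left(S,V \right)} = -18 + 3 \left(- 5 S V + V\right) = -18 + 3 \left(V - 5 S V\right) = -18 - \left(- 3 V + 15 S V\right) = -18 + 3 V - 15 S V$)
$W{\left(a,Y \right)} = -25$ ($W{\left(a,Y \right)} = 2 - \frac{\left(6 + 3\right)^{2}}{3} = 2 - \frac{9^{2}}{3} = 2 - 27 = -25$)
$f = 25$ ($f = \left(-1\right) \left(-25\right) = 25$)
$f k{\left(-7 \right)} 195 = 25 \left(-7\right) 195 = \left(-175\right) 195 = -34125$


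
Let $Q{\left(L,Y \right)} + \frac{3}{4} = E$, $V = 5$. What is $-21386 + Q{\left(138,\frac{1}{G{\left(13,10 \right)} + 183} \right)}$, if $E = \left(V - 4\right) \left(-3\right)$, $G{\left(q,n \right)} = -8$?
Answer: $- \frac{85559}{4} \approx -21390.0$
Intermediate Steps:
$E = -3$ ($E = \left(5 - 4\right) \left(-3\right) = 1 \left(-3\right) = -3$)
$Q{\left(L,Y \right)} = - \frac{15}{4}$ ($Q{\left(L,Y \right)} = - \frac{3}{4} - 3 = - \frac{15}{4}$)
$-21386 + Q{\left(138,\frac{1}{G{\left(13,10 \right)} + 183} \right)} = -21386 - \frac{15}{4} = - \frac{85559}{4}$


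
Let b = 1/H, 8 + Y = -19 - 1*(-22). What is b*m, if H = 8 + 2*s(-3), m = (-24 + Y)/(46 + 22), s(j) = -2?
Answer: -29/272 ≈ -0.10662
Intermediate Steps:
Y = -5 (Y = -8 + (-19 - 1*(-22)) = -8 + (-19 + 22) = -8 + 3 = -5)
m = -29/68 (m = (-24 - 5)/(46 + 22) = -29/68 ≈ -0.42647)
H = 4 (H = 8 + 2*(-2) = 8 - 4 = 4)
b = ¼ (b = 1/4 = ¼ ≈ 0.25000)
b*m = (¼)*(-29/68) = -29/272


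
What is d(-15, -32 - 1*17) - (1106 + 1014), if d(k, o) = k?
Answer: -2135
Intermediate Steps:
d(-15, -32 - 1*17) - (1106 + 1014) = -15 - (1106 + 1014) = -15 - 1*2120 = -15 - 2120 = -2135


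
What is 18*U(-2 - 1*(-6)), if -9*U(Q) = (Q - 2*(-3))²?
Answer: -200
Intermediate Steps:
U(Q) = -(6 + Q)²/9 (U(Q) = -(Q - 2*(-3))²/9 = -(Q + 6)²/9 = -(6 + Q)²/9)
18*U(-2 - 1*(-6)) = 18*(-(6 + (-2 - 1*(-6)))²/9) = 18*(-(6 + (-2 + 6))²/9) = 18*(-(6 + 4)²/9) = 18*(-⅑*10²) = 18*(-⅑*100) = 18*(-100/9) = -200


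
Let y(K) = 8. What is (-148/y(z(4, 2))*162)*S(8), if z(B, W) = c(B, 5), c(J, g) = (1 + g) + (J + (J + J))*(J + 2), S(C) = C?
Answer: -23976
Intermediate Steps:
c(J, g) = 1 + g + 3*J*(2 + J) (c(J, g) = (1 + g) + (J + 2*J)*(2 + J) = (1 + g) + (3*J)*(2 + J) = (1 + g) + 3*J*(2 + J) = 1 + g + 3*J*(2 + J))
z(B, W) = 6 + 3*B² + 6*B (z(B, W) = 1 + 5 + 3*B² + 6*B = 6 + 3*B² + 6*B)
(-148/y(z(4, 2))*162)*S(8) = (-148/8*162)*8 = (-148*⅛*162)*8 = -37/2*162*8 = -2997*8 = -23976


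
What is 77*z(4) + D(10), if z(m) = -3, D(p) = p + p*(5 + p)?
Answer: -71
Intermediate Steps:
77*z(4) + D(10) = 77*(-3) + 10*(6 + 10) = -231 + 10*16 = -231 + 160 = -71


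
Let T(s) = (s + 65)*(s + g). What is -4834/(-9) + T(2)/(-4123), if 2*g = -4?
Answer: 4834/9 ≈ 537.11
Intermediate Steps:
g = -2 (g = (½)*(-4) = -2)
T(s) = (-2 + s)*(65 + s) (T(s) = (s + 65)*(s - 2) = (65 + s)*(-2 + s) = (-2 + s)*(65 + s))
-4834/(-9) + T(2)/(-4123) = -4834/(-9) + (-130 + 2² + 63*2)/(-4123) = -4834*(-⅑) + (-130 + 4 + 126)*(-1/4123) = 4834/9 + 0*(-1/4123) = 4834/9 + 0 = 4834/9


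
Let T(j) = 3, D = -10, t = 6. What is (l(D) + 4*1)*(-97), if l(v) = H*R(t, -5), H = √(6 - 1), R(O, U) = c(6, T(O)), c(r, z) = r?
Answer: -388 - 582*√5 ≈ -1689.4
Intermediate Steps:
R(O, U) = 6
H = √5 ≈ 2.2361
l(v) = 6*√5 (l(v) = √5*6 = 6*√5)
(l(D) + 4*1)*(-97) = (6*√5 + 4*1)*(-97) = (6*√5 + 4)*(-97) = (4 + 6*√5)*(-97) = -388 - 582*√5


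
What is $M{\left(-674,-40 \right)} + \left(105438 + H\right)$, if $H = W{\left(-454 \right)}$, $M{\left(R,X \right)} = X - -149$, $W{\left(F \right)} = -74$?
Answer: $105473$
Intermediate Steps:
$M{\left(R,X \right)} = 149 + X$ ($M{\left(R,X \right)} = X + 149 = 149 + X$)
$H = -74$
$M{\left(-674,-40 \right)} + \left(105438 + H\right) = \left(149 - 40\right) + \left(105438 - 74\right) = 109 + 105364 = 105473$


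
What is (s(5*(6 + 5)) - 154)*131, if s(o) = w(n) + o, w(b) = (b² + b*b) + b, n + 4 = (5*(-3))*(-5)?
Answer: 1317074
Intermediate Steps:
n = 71 (n = -4 + (5*(-3))*(-5) = -4 - 15*(-5) = -4 + 75 = 71)
w(b) = b + 2*b² (w(b) = (b² + b²) + b = 2*b² + b = b + 2*b²)
s(o) = 10153 + o (s(o) = 71*(1 + 2*71) + o = 71*(1 + 142) + o = 71*143 + o = 10153 + o)
(s(5*(6 + 5)) - 154)*131 = ((10153 + 5*(6 + 5)) - 154)*131 = ((10153 + 5*11) - 154)*131 = ((10153 + 55) - 154)*131 = (10208 - 154)*131 = 10054*131 = 1317074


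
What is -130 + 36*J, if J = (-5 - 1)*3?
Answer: -778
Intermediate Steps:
J = -18 (J = -6*3 = -18)
-130 + 36*J = -130 + 36*(-18) = -130 - 648 = -778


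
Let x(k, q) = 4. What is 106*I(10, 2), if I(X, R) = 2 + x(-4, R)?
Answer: 636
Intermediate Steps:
I(X, R) = 6 (I(X, R) = 2 + 4 = 6)
106*I(10, 2) = 106*6 = 636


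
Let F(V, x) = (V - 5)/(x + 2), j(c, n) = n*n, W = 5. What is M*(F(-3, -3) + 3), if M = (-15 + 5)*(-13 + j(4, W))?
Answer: -1320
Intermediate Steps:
j(c, n) = n²
F(V, x) = (-5 + V)/(2 + x)
M = -120 (M = (-15 + 5)*(-13 + 5²) = -10*(-13 + 25) = -10*12 = -120)
M*(F(-3, -3) + 3) = -120*((-5 - 3)/(2 - 3) + 3) = -120*(-8/(-1) + 3) = -120*(-1*(-8) + 3) = -120*(8 + 3) = -120*11 = -1320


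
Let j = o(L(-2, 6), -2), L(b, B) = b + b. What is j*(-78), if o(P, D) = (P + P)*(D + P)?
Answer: -3744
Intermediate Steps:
L(b, B) = 2*b
o(P, D) = 2*P*(D + P) (o(P, D) = (2*P)*(D + P) = 2*P*(D + P))
j = 48 (j = 2*(2*(-2))*(-2 + 2*(-2)) = 2*(-4)*(-2 - 4) = 2*(-4)*(-6) = 48)
j*(-78) = 48*(-78) = -3744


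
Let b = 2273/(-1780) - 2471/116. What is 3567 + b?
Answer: 45740757/12905 ≈ 3544.4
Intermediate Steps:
b = -291378/12905 (b = 2273*(-1/1780) - 2471*1/116 = -2273/1780 - 2471/116 = -291378/12905 ≈ -22.579)
3567 + b = 3567 - 291378/12905 = 45740757/12905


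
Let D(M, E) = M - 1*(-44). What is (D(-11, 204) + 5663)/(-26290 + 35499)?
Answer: 5696/9209 ≈ 0.61853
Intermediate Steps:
D(M, E) = 44 + M (D(M, E) = M + 44 = 44 + M)
(D(-11, 204) + 5663)/(-26290 + 35499) = ((44 - 11) + 5663)/(-26290 + 35499) = (33 + 5663)/9209 = 5696*(1/9209) = 5696/9209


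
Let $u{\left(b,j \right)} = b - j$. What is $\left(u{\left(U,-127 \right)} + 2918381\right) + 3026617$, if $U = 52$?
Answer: $5945177$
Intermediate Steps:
$\left(u{\left(U,-127 \right)} + 2918381\right) + 3026617 = \left(\left(52 - -127\right) + 2918381\right) + 3026617 = \left(\left(52 + 127\right) + 2918381\right) + 3026617 = \left(179 + 2918381\right) + 3026617 = 2918560 + 3026617 = 5945177$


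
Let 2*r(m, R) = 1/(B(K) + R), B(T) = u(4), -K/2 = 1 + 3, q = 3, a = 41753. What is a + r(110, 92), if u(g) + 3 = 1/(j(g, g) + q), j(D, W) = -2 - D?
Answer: 22212599/532 ≈ 41753.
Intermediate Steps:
u(g) = -3 + 1/(1 - g) (u(g) = -3 + 1/((-2 - g) + 3) = -3 + 1/(1 - g))
K = -8 (K = -2*(1 + 3) = -2*4 = -8)
B(T) = -10/3 (B(T) = (2 - 3*4)/(-1 + 4) = (2 - 12)/3 = (1/3)*(-10) = -10/3)
r(m, R) = 1/(2*(-10/3 + R))
a + r(110, 92) = 41753 + 3/(2*(-10 + 3*92)) = 41753 + 3/(2*(-10 + 276)) = 41753 + (3/2)/266 = 41753 + (3/2)*(1/266) = 41753 + 3/532 = 22212599/532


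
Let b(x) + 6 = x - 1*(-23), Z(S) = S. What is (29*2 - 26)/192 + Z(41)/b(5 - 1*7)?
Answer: 29/10 ≈ 2.9000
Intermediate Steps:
b(x) = 17 + x (b(x) = -6 + (x - 1*(-23)) = -6 + (x + 23) = -6 + (23 + x) = 17 + x)
(29*2 - 26)/192 + Z(41)/b(5 - 1*7) = (29*2 - 26)/192 + 41/(17 + (5 - 1*7)) = (58 - 26)*(1/192) + 41/(17 + (5 - 7)) = 32*(1/192) + 41/(17 - 2) = 1/6 + 41/15 = 29/10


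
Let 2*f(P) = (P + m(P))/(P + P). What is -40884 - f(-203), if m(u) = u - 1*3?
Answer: -33198217/812 ≈ -40885.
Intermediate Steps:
m(u) = -3 + u (m(u) = u - 3 = -3 + u)
f(P) = (-3 + 2*P)/(4*P) (f(P) = ((P + (-3 + P))/(P + P))/2 = ((-3 + 2*P)/((2*P)))/2 = ((-3 + 2*P)*(1/(2*P)))/2 = ((-3 + 2*P)/(2*P))/2 = (-3 + 2*P)/(4*P))
-40884 - f(-203) = -40884 - (-3 + 2*(-203))/(4*(-203)) = -40884 - (-1)*(-3 - 406)/(4*203) = -40884 - (-1)*(-409)/(4*203) = -40884 - 1*409/812 = -40884 - 409/812 = -33198217/812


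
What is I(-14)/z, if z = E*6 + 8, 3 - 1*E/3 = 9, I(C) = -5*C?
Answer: -7/10 ≈ -0.70000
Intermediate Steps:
E = -18 (E = 9 - 3*9 = 9 - 27 = -18)
z = -100 (z = -18*6 + 8 = -108 + 8 = -100)
I(-14)/z = (-5*(-14))/(-100) = -1/100*70 = -7/10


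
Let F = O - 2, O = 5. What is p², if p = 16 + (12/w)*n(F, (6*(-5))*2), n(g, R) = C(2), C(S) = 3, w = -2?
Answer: 4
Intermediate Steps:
F = 3 (F = 5 - 2 = 3)
n(g, R) = 3
p = -2 (p = 16 + (12/(-2))*3 = 16 + (12*(-½))*3 = 16 - 6*3 = 16 - 18 = -2)
p² = (-2)² = 4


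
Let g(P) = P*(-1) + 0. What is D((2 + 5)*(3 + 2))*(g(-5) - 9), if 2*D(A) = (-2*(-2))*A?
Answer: -280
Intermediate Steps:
D(A) = 2*A (D(A) = ((-2*(-2))*A)/2 = (4*A)/2 = 2*A)
g(P) = -P (g(P) = -P + 0 = -P)
D((2 + 5)*(3 + 2))*(g(-5) - 9) = (2*((2 + 5)*(3 + 2)))*(-1*(-5) - 9) = (2*(7*5))*(5 - 9) = (2*35)*(-4) = 70*(-4) = -280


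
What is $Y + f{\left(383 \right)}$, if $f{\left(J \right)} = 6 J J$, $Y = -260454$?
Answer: $619680$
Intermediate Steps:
$f{\left(J \right)} = 6 J^{2}$
$Y + f{\left(383 \right)} = -260454 + 6 \cdot 383^{2} = -260454 + 6 \cdot 146689 = -260454 + 880134 = 619680$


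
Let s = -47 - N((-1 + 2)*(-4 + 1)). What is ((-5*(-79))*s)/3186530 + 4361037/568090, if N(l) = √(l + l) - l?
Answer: 1388535545411/181023582770 - 79*I*√6/637306 ≈ 7.6705 - 0.00030364*I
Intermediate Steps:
N(l) = -l + √2*√l (N(l) = √(2*l) - l = √2*√l - l = -l + √2*√l)
s = -50 - I*√6 (s = -47 - (-(-1 + 2)*(-4 + 1) + √2*√((-1 + 2)*(-4 + 1))) = -47 - (-(-3) + √2*√(1*(-3))) = -47 - (-1*(-3) + √2*√(-3)) = -47 - (3 + √2*(I*√3)) = -47 - (3 + I*√6) = -47 + (-3 - I*√6) = -50 - I*√6 ≈ -50.0 - 2.4495*I)
((-5*(-79))*s)/3186530 + 4361037/568090 = ((-5*(-79))*(-50 - I*√6))/3186530 + 4361037/568090 = (395*(-50 - I*√6))*(1/3186530) + 4361037*(1/568090) = (-19750 - 395*I*√6)*(1/3186530) + 4361037/568090 = (-1975/318653 - 79*I*√6/637306) + 4361037/568090 = 1388535545411/181023582770 - 79*I*√6/637306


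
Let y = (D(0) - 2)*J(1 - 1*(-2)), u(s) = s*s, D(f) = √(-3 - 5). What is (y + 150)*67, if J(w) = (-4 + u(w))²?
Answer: 6700 + 3350*I*√2 ≈ 6700.0 + 4737.6*I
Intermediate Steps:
D(f) = 2*I*√2 (D(f) = √(-8) = 2*I*√2)
u(s) = s²
J(w) = (-4 + w²)²
y = -50 + 50*I*√2 (y = (2*I*√2 - 2)*(-4 + (1 - 1*(-2))²)² = (-2 + 2*I*√2)*(-4 + (1 + 2)²)² = (-2 + 2*I*√2)*(-4 + 3²)² = (-2 + 2*I*√2)*(-4 + 9)² = (-2 + 2*I*√2)*5² = (-2 + 2*I*√2)*25 = -50 + 50*I*√2 ≈ -50.0 + 70.711*I)
(y + 150)*67 = ((-50 + 50*I*√2) + 150)*67 = (100 + 50*I*√2)*67 = 6700 + 3350*I*√2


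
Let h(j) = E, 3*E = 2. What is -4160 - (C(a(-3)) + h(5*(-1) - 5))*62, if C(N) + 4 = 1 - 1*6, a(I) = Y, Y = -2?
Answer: -10930/3 ≈ -3643.3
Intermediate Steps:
E = ⅔ (E = (⅓)*2 = ⅔ ≈ 0.66667)
a(I) = -2
h(j) = ⅔
C(N) = -9 (C(N) = -4 + (1 - 1*6) = -4 + (1 - 6) = -4 - 5 = -9)
-4160 - (C(a(-3)) + h(5*(-1) - 5))*62 = -4160 - (-9 + ⅔)*62 = -4160 - (-25)*62/3 = -4160 - 1*(-1550/3) = -4160 + 1550/3 = -10930/3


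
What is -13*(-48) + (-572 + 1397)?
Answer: 1449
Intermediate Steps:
-13*(-48) + (-572 + 1397) = 624 + 825 = 1449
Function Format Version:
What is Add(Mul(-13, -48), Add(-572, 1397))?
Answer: 1449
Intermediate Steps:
Add(Mul(-13, -48), Add(-572, 1397)) = Add(624, 825) = 1449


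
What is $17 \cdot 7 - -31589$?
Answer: $31708$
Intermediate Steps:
$17 \cdot 7 - -31589 = 119 + 31589 = 31708$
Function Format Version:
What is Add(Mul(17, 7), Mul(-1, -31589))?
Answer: 31708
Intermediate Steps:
Add(Mul(17, 7), Mul(-1, -31589)) = Add(119, 31589) = 31708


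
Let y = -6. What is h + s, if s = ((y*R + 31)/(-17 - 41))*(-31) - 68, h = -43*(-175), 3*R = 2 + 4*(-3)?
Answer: 434087/58 ≈ 7484.3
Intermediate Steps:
R = -10/3 (R = (2 + 4*(-3))/3 = (2 - 12)/3 = (⅓)*(-10) = -10/3 ≈ -3.3333)
h = 7525
s = -2363/58 (s = ((-6*(-10/3) + 31)/(-17 - 41))*(-31) - 68 = ((20 + 31)/(-58))*(-31) - 68 = (51*(-1/58))*(-31) - 68 = -51/58*(-31) - 68 = 1581/58 - 68 = -2363/58 ≈ -40.741)
h + s = 7525 - 2363/58 = 434087/58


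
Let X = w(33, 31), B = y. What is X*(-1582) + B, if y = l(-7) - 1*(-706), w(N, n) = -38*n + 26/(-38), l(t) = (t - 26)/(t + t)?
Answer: 496192883/266 ≈ 1.8654e+6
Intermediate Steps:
l(t) = (-26 + t)/(2*t) (l(t) = (-26 + t)/((2*t)) = (-26 + t)*(1/(2*t)) = (-26 + t)/(2*t))
w(N, n) = -13/19 - 38*n (w(N, n) = -38*n + 26*(-1/38) = -38*n - 13/19 = -13/19 - 38*n)
y = 9917/14 (y = (½)*(-26 - 7)/(-7) - 1*(-706) = (½)*(-⅐)*(-33) + 706 = 33/14 + 706 = 9917/14 ≈ 708.36)
B = 9917/14 ≈ 708.36
X = -22395/19 (X = -13/19 - 38*31 = -13/19 - 1178 = -22395/19 ≈ -1178.7)
X*(-1582) + B = -22395/19*(-1582) + 9917/14 = 35428890/19 + 9917/14 = 496192883/266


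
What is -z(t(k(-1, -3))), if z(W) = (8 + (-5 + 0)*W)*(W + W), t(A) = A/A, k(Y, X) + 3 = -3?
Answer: -6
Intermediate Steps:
k(Y, X) = -6 (k(Y, X) = -3 - 3 = -6)
t(A) = 1
z(W) = 2*W*(8 - 5*W) (z(W) = (8 - 5*W)*(2*W) = 2*W*(8 - 5*W))
-z(t(k(-1, -3))) = -2*(8 - 5*1) = -2*(8 - 5) = -2*3 = -1*6 = -6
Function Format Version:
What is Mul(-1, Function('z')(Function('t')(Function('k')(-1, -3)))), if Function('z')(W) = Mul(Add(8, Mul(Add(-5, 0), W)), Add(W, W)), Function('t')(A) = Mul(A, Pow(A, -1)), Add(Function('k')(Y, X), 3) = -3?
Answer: -6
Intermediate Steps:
Function('k')(Y, X) = -6 (Function('k')(Y, X) = Add(-3, -3) = -6)
Function('t')(A) = 1
Function('z')(W) = Mul(2, W, Add(8, Mul(-5, W))) (Function('z')(W) = Mul(Add(8, Mul(-5, W)), Mul(2, W)) = Mul(2, W, Add(8, Mul(-5, W))))
Mul(-1, Function('z')(Function('t')(Function('k')(-1, -3)))) = Mul(-1, Mul(2, 1, Add(8, Mul(-5, 1)))) = Mul(-1, Mul(2, 1, Add(8, -5))) = Mul(-1, Mul(2, 1, 3)) = Mul(-1, 6) = -6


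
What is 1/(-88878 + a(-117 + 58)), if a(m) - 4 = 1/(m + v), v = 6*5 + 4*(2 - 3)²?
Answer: -25/2221851 ≈ -1.1252e-5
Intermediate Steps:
v = 34 (v = 30 + 4*(-1)² = 30 + 4*1 = 30 + 4 = 34)
a(m) = 4 + 1/(34 + m) (a(m) = 4 + 1/(m + 34) = 4 + 1/(34 + m))
1/(-88878 + a(-117 + 58)) = 1/(-88878 + (137 + 4*(-117 + 58))/(34 + (-117 + 58))) = 1/(-88878 + (137 + 4*(-59))/(34 - 59)) = 1/(-88878 + (137 - 236)/(-25)) = 1/(-88878 - 1/25*(-99)) = 1/(-88878 + 99/25) = 1/(-2221851/25) = -25/2221851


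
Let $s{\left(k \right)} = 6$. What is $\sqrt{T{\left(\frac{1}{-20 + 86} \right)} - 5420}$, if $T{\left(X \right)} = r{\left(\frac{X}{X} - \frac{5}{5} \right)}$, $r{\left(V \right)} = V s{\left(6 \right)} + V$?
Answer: $2 i \sqrt{1355} \approx 73.621 i$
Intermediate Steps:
$r{\left(V \right)} = 7 V$ ($r{\left(V \right)} = V 6 + V = 6 V + V = 7 V$)
$T{\left(X \right)} = 0$ ($T{\left(X \right)} = 7 \left(\frac{X}{X} - \frac{5}{5}\right) = 7 \left(1 - 1\right) = 7 \cdot 0 = 0$)
$\sqrt{T{\left(\frac{1}{-20 + 86} \right)} - 5420} = \sqrt{0 - 5420} = \sqrt{-5420} = 2 i \sqrt{1355}$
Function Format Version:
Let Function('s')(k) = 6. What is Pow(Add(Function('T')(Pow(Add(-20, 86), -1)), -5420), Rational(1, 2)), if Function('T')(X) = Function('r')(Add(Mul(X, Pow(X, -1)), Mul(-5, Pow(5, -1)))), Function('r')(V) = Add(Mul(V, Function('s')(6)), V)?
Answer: Mul(2, I, Pow(1355, Rational(1, 2))) ≈ Mul(73.621, I)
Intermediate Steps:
Function('r')(V) = Mul(7, V) (Function('r')(V) = Add(Mul(V, 6), V) = Add(Mul(6, V), V) = Mul(7, V))
Function('T')(X) = 0 (Function('T')(X) = Mul(7, Add(Mul(X, Pow(X, -1)), Mul(-5, Pow(5, -1)))) = Mul(7, Add(1, Mul(-5, Rational(1, 5)))) = Mul(7, Add(1, -1)) = Mul(7, 0) = 0)
Pow(Add(Function('T')(Pow(Add(-20, 86), -1)), -5420), Rational(1, 2)) = Pow(Add(0, -5420), Rational(1, 2)) = Pow(-5420, Rational(1, 2)) = Mul(2, I, Pow(1355, Rational(1, 2)))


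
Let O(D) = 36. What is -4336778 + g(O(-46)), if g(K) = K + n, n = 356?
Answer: -4336386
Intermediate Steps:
g(K) = 356 + K (g(K) = K + 356 = 356 + K)
-4336778 + g(O(-46)) = -4336778 + (356 + 36) = -4336778 + 392 = -4336386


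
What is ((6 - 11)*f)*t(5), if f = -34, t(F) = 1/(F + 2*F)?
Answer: 34/3 ≈ 11.333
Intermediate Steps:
t(F) = 1/(3*F)
((6 - 11)*f)*t(5) = ((6 - 11)*(-34))*((⅓)/5) = (-5*(-34))*((⅓)*(⅕)) = 170*(1/15) = 34/3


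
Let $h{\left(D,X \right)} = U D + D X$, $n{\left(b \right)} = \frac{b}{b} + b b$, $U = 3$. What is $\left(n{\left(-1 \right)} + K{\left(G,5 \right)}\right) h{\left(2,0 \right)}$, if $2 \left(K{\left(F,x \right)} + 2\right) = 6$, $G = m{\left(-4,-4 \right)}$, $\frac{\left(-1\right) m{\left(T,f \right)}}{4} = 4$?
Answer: $18$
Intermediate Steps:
$n{\left(b \right)} = 1 + b^{2}$
$h{\left(D,X \right)} = 3 D + D X$
$m{\left(T,f \right)} = -16$ ($m{\left(T,f \right)} = \left(-4\right) 4 = -16$)
$G = -16$
$K{\left(F,x \right)} = 1$ ($K{\left(F,x \right)} = -2 + \frac{1}{2} \cdot 6 = -2 + 3 = 1$)
$\left(n{\left(-1 \right)} + K{\left(G,5 \right)}\right) h{\left(2,0 \right)} = \left(\left(1 + \left(-1\right)^{2}\right) + 1\right) 2 \left(3 + 0\right) = \left(\left(1 + 1\right) + 1\right) 2 \cdot 3 = \left(2 + 1\right) 6 = 3 \cdot 6 = 18$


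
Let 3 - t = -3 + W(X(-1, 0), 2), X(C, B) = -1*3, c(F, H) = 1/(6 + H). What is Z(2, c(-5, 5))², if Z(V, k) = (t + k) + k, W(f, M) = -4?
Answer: 12544/121 ≈ 103.67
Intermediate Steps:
X(C, B) = -3
t = 10 (t = 3 - (-3 - 4) = 3 - 1*(-7) = 3 + 7 = 10)
Z(V, k) = 10 + 2*k (Z(V, k) = (10 + k) + k = 10 + 2*k)
Z(2, c(-5, 5))² = (10 + 2/(6 + 5))² = (10 + 2/11)² = (112/11)² = 12544/121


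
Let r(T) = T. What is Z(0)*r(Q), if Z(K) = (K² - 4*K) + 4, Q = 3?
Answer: 12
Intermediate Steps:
Z(K) = 4 + K² - 4*K
Z(0)*r(Q) = (4 + 0² - 4*0)*3 = (4 + 0 + 0)*3 = 4*3 = 12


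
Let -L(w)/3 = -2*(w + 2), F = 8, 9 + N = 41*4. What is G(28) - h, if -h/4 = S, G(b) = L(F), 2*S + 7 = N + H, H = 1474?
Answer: 3304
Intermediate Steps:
N = 155 (N = -9 + 41*4 = -9 + 164 = 155)
L(w) = 12 + 6*w (L(w) = -(-6)*(w + 2) = -(-6)*(2 + w) = -3*(-4 - 2*w) = 12 + 6*w)
S = 811 (S = -7/2 + (155 + 1474)/2 = -7/2 + (1/2)*1629 = -7/2 + 1629/2 = 811)
G(b) = 60 (G(b) = 12 + 6*8 = 12 + 48 = 60)
h = -3244 (h = -4*811 = -3244)
G(28) - h = 60 - 1*(-3244) = 60 + 3244 = 3304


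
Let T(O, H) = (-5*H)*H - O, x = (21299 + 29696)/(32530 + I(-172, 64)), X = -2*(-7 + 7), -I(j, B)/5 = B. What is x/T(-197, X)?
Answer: 10199/1269074 ≈ 0.0080366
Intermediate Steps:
I(j, B) = -5*B
X = 0 (X = -2*0 = 0)
x = 10199/6442 (x = (21299 + 29696)/(32530 - 5*64) = 50995/(32530 - 320) = 50995/32210 = 50995*(1/32210) = 10199/6442 ≈ 1.5832)
T(O, H) = -O - 5*H**2 (T(O, H) = -5*H**2 - O = -O - 5*H**2)
x/T(-197, X) = 10199/(6442*(-1*(-197) - 5*0**2)) = 10199/(6442*(197 - 5*0)) = 10199/(6442*(197 + 0)) = (10199/6442)/197 = (10199/6442)*(1/197) = 10199/1269074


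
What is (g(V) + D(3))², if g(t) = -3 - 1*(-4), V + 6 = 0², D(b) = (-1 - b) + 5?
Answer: 4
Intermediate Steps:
D(b) = 4 - b
V = -6 (V = -6 + 0² = -6 + 0 = -6)
g(t) = 1 (g(t) = -3 + 4 = 1)
(g(V) + D(3))² = (1 + (4 - 1*3))² = (1 + (4 - 3))² = (1 + 1)² = 2² = 4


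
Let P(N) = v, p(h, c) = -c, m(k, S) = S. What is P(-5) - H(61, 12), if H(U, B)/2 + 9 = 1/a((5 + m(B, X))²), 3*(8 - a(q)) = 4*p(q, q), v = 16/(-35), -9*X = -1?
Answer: 3186751/182140 ≈ 17.496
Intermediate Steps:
X = ⅑ (X = -⅑*(-1) = ⅑ ≈ 0.11111)
v = -16/35 (v = 16*(-1/35) = -16/35 ≈ -0.45714)
a(q) = 8 + 4*q/3 (a(q) = 8 - 4*(-q)/3 = 8 - (-4)*q/3 = 8 + 4*q/3)
P(N) = -16/35
H(U, B) = -93429/5204 (H(U, B) = -18 + 2/(8 + 4*(5 + ⅑)²/3) = -18 + 2/(8 + 4*(46/9)²/3) = -18 + 2/(8 + (4/3)*(2116/81)) = -18 + 2/(8 + 8464/243) = -18 + 2/(10408/243) = -18 + 2*(243/10408) = -18 + 243/5204 = -93429/5204)
P(-5) - H(61, 12) = -16/35 - 1*(-93429/5204) = -16/35 + 93429/5204 = 3186751/182140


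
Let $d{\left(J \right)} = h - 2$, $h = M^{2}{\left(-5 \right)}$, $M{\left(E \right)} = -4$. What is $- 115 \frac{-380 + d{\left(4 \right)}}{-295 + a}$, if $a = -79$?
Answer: $- \frac{21045}{187} \approx -112.54$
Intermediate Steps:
$h = 16$ ($h = \left(-4\right)^{2} = 16$)
$d{\left(J \right)} = 14$ ($d{\left(J \right)} = 16 - 2 = 14$)
$- 115 \frac{-380 + d{\left(4 \right)}}{-295 + a} = - 115 \frac{-380 + 14}{-295 - 79} = - 115 \left(- \frac{366}{-374}\right) = - 115 \left(\left(-366\right) \left(- \frac{1}{374}\right)\right) = \left(-115\right) \frac{183}{187} = - \frac{21045}{187}$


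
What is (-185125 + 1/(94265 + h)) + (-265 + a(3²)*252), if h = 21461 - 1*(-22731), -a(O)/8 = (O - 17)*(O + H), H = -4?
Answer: -14503370749/138457 ≈ -1.0475e+5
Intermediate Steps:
a(O) = -8*(-17 + O)*(-4 + O) (a(O) = -8*(O - 17)*(O - 4) = -8*(-17 + O)*(-4 + O))
h = 44192 (h = 21461 + 22731 = 44192)
(-185125 + 1/(94265 + h)) + (-265 + a(3²)*252) = (-185125 + 1/(94265 + 44192)) + (-265 + (-544 - 8*(3²)² + 168*3²)*252) = (-185125 + 1/138457) + (-265 + (-544 - 8*9² + 168*9)*252) = (-185125 + 1/138457) + (-265 + (-544 - 8*81 + 1512)*252) = -25631852124/138457 + (-265 + (-544 - 648 + 1512)*252) = -25631852124/138457 + (-265 + 320*252) = -25631852124/138457 + (-265 + 80640) = -25631852124/138457 + 80375 = -14503370749/138457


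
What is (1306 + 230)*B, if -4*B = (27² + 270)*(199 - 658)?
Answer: 176079744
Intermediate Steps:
B = 458541/4 (B = -(27² + 270)*(199 - 658)/4 = -(729 + 270)*(-459)/4 = -999*(-459)/4 = -¼*(-458541) = 458541/4 ≈ 1.1464e+5)
(1306 + 230)*B = (1306 + 230)*(458541/4) = 1536*(458541/4) = 176079744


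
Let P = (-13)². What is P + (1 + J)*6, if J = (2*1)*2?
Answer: 199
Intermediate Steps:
J = 4 (J = 2*2 = 4)
P = 169
P + (1 + J)*6 = 169 + (1 + 4)*6 = 169 + 5*6 = 169 + 30 = 199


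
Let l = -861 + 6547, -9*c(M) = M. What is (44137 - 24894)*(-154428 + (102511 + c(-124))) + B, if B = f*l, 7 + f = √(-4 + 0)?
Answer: -8989321565/9 + 11372*I ≈ -9.9881e+8 + 11372.0*I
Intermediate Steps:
f = -7 + 2*I (f = -7 + √(-4 + 0) = -7 + √(-4) = -7 + 2*I ≈ -7.0 + 2.0*I)
c(M) = -M/9
l = 5686
B = -39802 + 11372*I (B = (-7 + 2*I)*5686 = -39802 + 11372*I ≈ -39802.0 + 11372.0*I)
(44137 - 24894)*(-154428 + (102511 + c(-124))) + B = (44137 - 24894)*(-154428 + (102511 - ⅑*(-124))) + (-39802 + 11372*I) = 19243*(-154428 + (102511 + 124/9)) + (-39802 + 11372*I) = 19243*(-154428 + 922723/9) + (-39802 + 11372*I) = 19243*(-467129/9) + (-39802 + 11372*I) = -8988963347/9 + (-39802 + 11372*I) = -8989321565/9 + 11372*I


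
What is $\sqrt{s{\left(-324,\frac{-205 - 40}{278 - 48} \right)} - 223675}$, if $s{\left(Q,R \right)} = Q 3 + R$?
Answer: $\frac{i \sqrt{475355306}}{46} \approx 473.97 i$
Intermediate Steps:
$s{\left(Q,R \right)} = R + 3 Q$ ($s{\left(Q,R \right)} = 3 Q + R = R + 3 Q$)
$\sqrt{s{\left(-324,\frac{-205 - 40}{278 - 48} \right)} - 223675} = \sqrt{\left(\frac{-205 - 40}{278 - 48} + 3 \left(-324\right)\right) - 223675} = \sqrt{\left(- \frac{245}{230} - 972\right) - 223675} = \sqrt{\left(\left(-245\right) \frac{1}{230} - 972\right) - 223675} = \sqrt{\left(- \frac{49}{46} - 972\right) - 223675} = \sqrt{- \frac{44761}{46} - 223675} = \sqrt{- \frac{10333811}{46}} = \frac{i \sqrt{475355306}}{46}$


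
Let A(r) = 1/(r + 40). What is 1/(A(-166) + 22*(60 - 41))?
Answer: 126/52667 ≈ 0.0023924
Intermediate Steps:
A(r) = 1/(40 + r)
1/(A(-166) + 22*(60 - 41)) = 1/(1/(40 - 166) + 22*(60 - 41)) = 1/(1/(-126) + 22*19) = 1/(-1/126 + 418) = 1/(52667/126) = 126/52667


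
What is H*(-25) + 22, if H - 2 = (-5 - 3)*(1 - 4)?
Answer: -628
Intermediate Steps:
H = 26 (H = 2 + (-5 - 3)*(1 - 4) = 2 - 8*(-3) = 2 + 24 = 26)
H*(-25) + 22 = 26*(-25) + 22 = -650 + 22 = -628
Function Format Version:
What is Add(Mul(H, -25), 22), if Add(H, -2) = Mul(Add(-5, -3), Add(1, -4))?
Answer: -628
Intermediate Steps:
H = 26 (H = Add(2, Mul(Add(-5, -3), Add(1, -4))) = Add(2, Mul(-8, -3)) = Add(2, 24) = 26)
Add(Mul(H, -25), 22) = Add(Mul(26, -25), 22) = Add(-650, 22) = -628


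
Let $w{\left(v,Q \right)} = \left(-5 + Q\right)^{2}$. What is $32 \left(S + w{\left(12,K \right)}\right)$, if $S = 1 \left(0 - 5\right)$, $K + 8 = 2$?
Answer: $3712$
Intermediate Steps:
$K = -6$ ($K = -8 + 2 = -6$)
$S = -5$ ($S = 1 \left(-5\right) = -5$)
$32 \left(S + w{\left(12,K \right)}\right) = 32 \left(-5 + \left(-5 - 6\right)^{2}\right) = 32 \left(-5 + \left(-11\right)^{2}\right) = 32 \left(-5 + 121\right) = 32 \cdot 116 = 3712$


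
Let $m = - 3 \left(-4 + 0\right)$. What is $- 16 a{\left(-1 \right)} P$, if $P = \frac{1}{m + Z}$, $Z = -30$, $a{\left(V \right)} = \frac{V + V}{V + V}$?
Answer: $\frac{8}{9} \approx 0.88889$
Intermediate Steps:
$a{\left(V \right)} = 1$ ($a{\left(V \right)} = \frac{2 V}{2 V} = 2 V \frac{1}{2 V} = 1$)
$m = 12$ ($m = \left(-3\right) \left(-4\right) = 12$)
$P = - \frac{1}{18}$ ($P = \frac{1}{12 - 30} = \frac{1}{-18} = - \frac{1}{18} \approx -0.055556$)
$- 16 a{\left(-1 \right)} P = \left(-16\right) 1 \left(- \frac{1}{18}\right) = \left(-16\right) \left(- \frac{1}{18}\right) = \frac{8}{9}$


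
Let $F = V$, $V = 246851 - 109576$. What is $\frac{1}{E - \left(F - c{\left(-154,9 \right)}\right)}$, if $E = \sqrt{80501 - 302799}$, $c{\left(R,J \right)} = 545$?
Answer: $- \frac{68365}{9347657599} - \frac{i \sqrt{222298}}{18695315198} \approx -7.3136 \cdot 10^{-6} - 2.5219 \cdot 10^{-8} i$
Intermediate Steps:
$V = 137275$
$F = 137275$
$E = i \sqrt{222298}$ ($E = \sqrt{-222298} = i \sqrt{222298} \approx 471.48 i$)
$\frac{1}{E - \left(F - c{\left(-154,9 \right)}\right)} = \frac{1}{i \sqrt{222298} + \left(545 - 137275\right)} = \frac{1}{i \sqrt{222298} - 136730} = \frac{1}{-136730 + i \sqrt{222298}}$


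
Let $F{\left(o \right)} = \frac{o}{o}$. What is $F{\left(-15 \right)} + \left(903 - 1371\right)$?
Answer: $-467$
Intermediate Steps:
$F{\left(o \right)} = 1$
$F{\left(-15 \right)} + \left(903 - 1371\right) = 1 + \left(903 - 1371\right) = 1 - 468 = -467$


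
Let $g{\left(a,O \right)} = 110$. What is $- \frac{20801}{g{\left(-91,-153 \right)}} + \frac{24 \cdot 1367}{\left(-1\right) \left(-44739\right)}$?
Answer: $- \frac{28091123}{149130} \approx -188.37$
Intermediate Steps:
$- \frac{20801}{g{\left(-91,-153 \right)}} + \frac{24 \cdot 1367}{\left(-1\right) \left(-44739\right)} = - \frac{20801}{110} + \frac{24 \cdot 1367}{\left(-1\right) \left(-44739\right)} = \left(-20801\right) \frac{1}{110} + \frac{32808}{44739} = - \frac{1891}{10} + 32808 \cdot \frac{1}{44739} = - \frac{1891}{10} + \frac{10936}{14913} = - \frac{28091123}{149130}$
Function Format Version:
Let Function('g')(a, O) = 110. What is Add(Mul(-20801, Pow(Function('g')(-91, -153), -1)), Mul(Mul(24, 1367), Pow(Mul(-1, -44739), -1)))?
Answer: Rational(-28091123, 149130) ≈ -188.37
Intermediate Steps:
Add(Mul(-20801, Pow(Function('g')(-91, -153), -1)), Mul(Mul(24, 1367), Pow(Mul(-1, -44739), -1))) = Add(Mul(-20801, Pow(110, -1)), Mul(Mul(24, 1367), Pow(Mul(-1, -44739), -1))) = Add(Mul(-20801, Rational(1, 110)), Mul(32808, Pow(44739, -1))) = Add(Rational(-1891, 10), Mul(32808, Rational(1, 44739))) = Add(Rational(-1891, 10), Rational(10936, 14913)) = Rational(-28091123, 149130)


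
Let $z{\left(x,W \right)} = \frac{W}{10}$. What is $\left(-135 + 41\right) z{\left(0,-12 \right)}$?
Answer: $\frac{564}{5} \approx 112.8$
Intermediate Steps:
$z{\left(x,W \right)} = \frac{W}{10}$ ($z{\left(x,W \right)} = W \frac{1}{10} = \frac{W}{10}$)
$\left(-135 + 41\right) z{\left(0,-12 \right)} = \left(-135 + 41\right) \frac{1}{10} \left(-12\right) = \left(-94\right) \left(- \frac{6}{5}\right) = \frac{564}{5}$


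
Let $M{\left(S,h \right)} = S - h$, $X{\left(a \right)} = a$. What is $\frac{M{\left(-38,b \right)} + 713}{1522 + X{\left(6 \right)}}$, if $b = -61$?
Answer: $\frac{92}{191} \approx 0.48168$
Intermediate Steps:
$\frac{M{\left(-38,b \right)} + 713}{1522 + X{\left(6 \right)}} = \frac{\left(-38 - -61\right) + 713}{1522 + 6} = \frac{\left(-38 + 61\right) + 713}{1528} = \left(23 + 713\right) \frac{1}{1528} = 736 \cdot \frac{1}{1528} = \frac{92}{191}$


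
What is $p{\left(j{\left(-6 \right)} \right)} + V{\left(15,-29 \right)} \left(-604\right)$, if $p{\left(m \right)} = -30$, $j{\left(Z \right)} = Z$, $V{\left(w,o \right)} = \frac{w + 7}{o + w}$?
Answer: $\frac{6434}{7} \approx 919.14$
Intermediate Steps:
$V{\left(w,o \right)} = \frac{7 + w}{o + w}$
$p{\left(j{\left(-6 \right)} \right)} + V{\left(15,-29 \right)} \left(-604\right) = -30 + \frac{7 + 15}{-29 + 15} \left(-604\right) = -30 + \frac{1}{-14} \cdot 22 \left(-604\right) = -30 + \left(- \frac{1}{14}\right) 22 \left(-604\right) = -30 - - \frac{6644}{7} = -30 + \frac{6644}{7} = \frac{6434}{7}$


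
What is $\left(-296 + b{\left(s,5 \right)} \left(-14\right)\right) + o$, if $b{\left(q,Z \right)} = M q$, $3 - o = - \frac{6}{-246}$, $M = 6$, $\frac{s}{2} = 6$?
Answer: $- \frac{53342}{41} \approx -1301.0$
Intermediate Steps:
$s = 12$ ($s = 2 \cdot 6 = 12$)
$o = \frac{122}{41}$ ($o = 3 - - \frac{6}{-246} = 3 - \left(-6\right) \left(- \frac{1}{246}\right) = 3 - \frac{1}{41} = \frac{122}{41} \approx 2.9756$)
$b{\left(q,Z \right)} = 6 q$
$\left(-296 + b{\left(s,5 \right)} \left(-14\right)\right) + o = \left(-296 + 6 \cdot 12 \left(-14\right)\right) + \frac{122}{41} = \left(-296 + 72 \left(-14\right)\right) + \frac{122}{41} = \left(-296 - 1008\right) + \frac{122}{41} = -1304 + \frac{122}{41} = - \frac{53342}{41}$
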